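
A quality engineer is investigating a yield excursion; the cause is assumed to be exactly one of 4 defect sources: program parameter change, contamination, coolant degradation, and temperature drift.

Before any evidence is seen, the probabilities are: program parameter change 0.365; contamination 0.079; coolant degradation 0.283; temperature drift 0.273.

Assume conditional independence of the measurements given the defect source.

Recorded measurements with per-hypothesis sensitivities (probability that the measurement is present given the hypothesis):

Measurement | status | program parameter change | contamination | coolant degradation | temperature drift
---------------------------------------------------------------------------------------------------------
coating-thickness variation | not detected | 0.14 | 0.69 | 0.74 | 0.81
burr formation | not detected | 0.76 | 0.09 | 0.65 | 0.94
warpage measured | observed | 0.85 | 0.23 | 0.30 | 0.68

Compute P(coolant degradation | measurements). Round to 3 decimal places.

0.098

By Bayes' rule with conditional independence, the unnormalized weight for each hypothesis is prior × ∏ likelihoods (using 1 − P(present | H) for each absent measurement):
  program parameter change: 0.365 × (1 − 0.14) × (1 − 0.76) × 0.85 = 0.064036
  contamination: 0.079 × (1 − 0.69) × (1 − 0.09) × 0.23 = 0.0051258
  coolant degradation: 0.283 × (1 − 0.74) × (1 − 0.65) × 0.30 = 0.0077259
  temperature drift: 0.273 × (1 − 0.81) × (1 − 0.94) × 0.68 = 0.0021163
Normalizing constant Z = 0.064036 + 0.0051258 + 0.0077259 + 0.0021163 = 0.079004.
P(coolant degradation | evidence) = 0.0077259 / 0.079004 ≈ 0.098.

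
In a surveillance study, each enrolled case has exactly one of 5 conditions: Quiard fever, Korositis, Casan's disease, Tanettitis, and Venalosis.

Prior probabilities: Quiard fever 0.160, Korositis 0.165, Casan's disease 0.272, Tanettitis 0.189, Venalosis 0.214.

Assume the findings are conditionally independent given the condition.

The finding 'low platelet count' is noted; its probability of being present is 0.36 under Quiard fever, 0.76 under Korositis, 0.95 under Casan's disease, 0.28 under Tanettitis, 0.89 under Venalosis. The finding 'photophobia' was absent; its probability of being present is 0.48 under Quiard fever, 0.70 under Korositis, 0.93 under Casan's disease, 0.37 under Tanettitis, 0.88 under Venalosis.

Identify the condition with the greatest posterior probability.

Multiply each prior by the joint likelihood of the evidence pattern (using 1 − P(present | H) for each absent finding):
  Quiard fever: 0.160 × 0.36 × (1 − 0.48) = 0.029952
  Korositis: 0.165 × 0.76 × (1 − 0.70) = 0.03762
  Casan's disease: 0.272 × 0.95 × (1 − 0.93) = 0.018088
  Tanettitis: 0.189 × 0.28 × (1 − 0.37) = 0.03334
  Venalosis: 0.214 × 0.89 × (1 − 0.88) = 0.022855
Marginal likelihood of the evidence = 0.14185.
P(Quiard fever | evidence) ≈ 0.029952 / 0.14185 ≈ 0.211
P(Korositis | evidence) ≈ 0.03762 / 0.14185 ≈ 0.265
P(Casan's disease | evidence) ≈ 0.018088 / 0.14185 ≈ 0.128
P(Tanettitis | evidence) ≈ 0.03334 / 0.14185 ≈ 0.235
P(Venalosis | evidence) ≈ 0.022855 / 0.14185 ≈ 0.161
The largest is 0.265, so Korositis is most probable.

Korositis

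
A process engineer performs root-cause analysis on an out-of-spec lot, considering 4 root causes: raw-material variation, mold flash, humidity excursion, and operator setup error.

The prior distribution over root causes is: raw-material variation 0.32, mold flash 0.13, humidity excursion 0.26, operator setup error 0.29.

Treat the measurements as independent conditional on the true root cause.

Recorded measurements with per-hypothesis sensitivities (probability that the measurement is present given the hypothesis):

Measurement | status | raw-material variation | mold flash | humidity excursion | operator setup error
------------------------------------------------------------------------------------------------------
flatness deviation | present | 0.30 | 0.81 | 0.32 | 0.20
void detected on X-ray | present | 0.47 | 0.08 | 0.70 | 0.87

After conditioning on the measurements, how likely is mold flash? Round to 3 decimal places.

For each hypothesis, the unnormalized posterior weight is prior × product of the measurement likelihoods:
  raw-material variation: 0.32 × 0.30 × 0.47 = 0.04512
  mold flash: 0.13 × 0.81 × 0.08 = 0.008424
  humidity excursion: 0.26 × 0.32 × 0.70 = 0.05824
  operator setup error: 0.29 × 0.20 × 0.87 = 0.05046
Normalizing constant Z = 0.04512 + 0.008424 + 0.05824 + 0.05046 = 0.16224.
P(mold flash | evidence) = 0.008424 / 0.16224 ≈ 0.052.

0.052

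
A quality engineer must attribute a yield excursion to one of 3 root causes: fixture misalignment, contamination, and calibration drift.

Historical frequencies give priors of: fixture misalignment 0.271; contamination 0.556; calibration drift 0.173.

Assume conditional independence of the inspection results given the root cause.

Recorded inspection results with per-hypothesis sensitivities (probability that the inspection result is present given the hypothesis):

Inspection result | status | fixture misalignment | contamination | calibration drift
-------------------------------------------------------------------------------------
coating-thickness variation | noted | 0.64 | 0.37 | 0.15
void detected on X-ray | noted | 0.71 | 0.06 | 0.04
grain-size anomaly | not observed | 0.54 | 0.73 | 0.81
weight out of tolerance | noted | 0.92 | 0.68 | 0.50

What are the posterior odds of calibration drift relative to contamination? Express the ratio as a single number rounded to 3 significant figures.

Unnormalized posterior weight (prior times the inspection result likelihoods) for each of the two hypotheses (using 1 − P(present | H) for each absent inspection result):
  calibration drift: 0.173 × 0.15 × 0.04 × (1 − 0.81) × 0.50 = 9.861e-05
  contamination: 0.556 × 0.37 × 0.06 × (1 − 0.73) × 0.68 = 0.0022662
Odds(calibration drift : contamination) = 9.861e-05 / 0.0022662 ≈ 0.0435.

0.0435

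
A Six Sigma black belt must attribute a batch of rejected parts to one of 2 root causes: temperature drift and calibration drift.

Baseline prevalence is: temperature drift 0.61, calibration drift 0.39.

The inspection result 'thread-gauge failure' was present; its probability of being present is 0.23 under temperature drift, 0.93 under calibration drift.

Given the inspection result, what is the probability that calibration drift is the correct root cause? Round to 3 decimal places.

By Bayes' rule, the unnormalized weight for each hypothesis is prior × likelihood:
  temperature drift: 0.61 × 0.23 = 0.1403
  calibration drift: 0.39 × 0.93 = 0.3627
Marginal likelihood of the evidence = 0.503.
P(calibration drift | evidence) = 0.3627 / 0.503 ≈ 0.721.

0.721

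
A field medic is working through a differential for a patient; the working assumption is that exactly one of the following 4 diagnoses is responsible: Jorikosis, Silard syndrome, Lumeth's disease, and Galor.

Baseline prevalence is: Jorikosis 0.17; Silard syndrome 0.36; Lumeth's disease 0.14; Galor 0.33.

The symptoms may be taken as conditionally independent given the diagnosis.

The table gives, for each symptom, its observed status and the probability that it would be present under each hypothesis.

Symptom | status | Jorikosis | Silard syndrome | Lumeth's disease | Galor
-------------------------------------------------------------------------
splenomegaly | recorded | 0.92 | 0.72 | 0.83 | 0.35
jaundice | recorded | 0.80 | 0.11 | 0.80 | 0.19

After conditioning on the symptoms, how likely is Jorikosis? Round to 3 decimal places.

0.466

By Bayes' rule with conditional independence, the unnormalized weight for each hypothesis is prior × ∏ likelihoods:
  Jorikosis: 0.17 × 0.92 × 0.80 = 0.12512
  Silard syndrome: 0.36 × 0.72 × 0.11 = 0.028512
  Lumeth's disease: 0.14 × 0.83 × 0.80 = 0.09296
  Galor: 0.33 × 0.35 × 0.19 = 0.021945
The unnormalized weights sum to 0.26854.
P(Jorikosis | evidence) = 0.12512 / 0.26854 ≈ 0.466.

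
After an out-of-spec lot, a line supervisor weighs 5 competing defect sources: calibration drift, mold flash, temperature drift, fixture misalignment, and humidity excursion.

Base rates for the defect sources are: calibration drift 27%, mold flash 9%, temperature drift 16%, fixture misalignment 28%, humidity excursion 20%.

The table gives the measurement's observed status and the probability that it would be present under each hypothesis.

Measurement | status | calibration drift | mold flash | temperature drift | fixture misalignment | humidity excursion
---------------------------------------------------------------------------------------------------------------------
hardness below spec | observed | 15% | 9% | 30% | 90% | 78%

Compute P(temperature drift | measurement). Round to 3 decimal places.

Multiply each prior by the likelihood of the measurement:
  calibration drift: 0.27 × 0.15 = 0.0405
  mold flash: 0.09 × 0.09 = 0.0081
  temperature drift: 0.16 × 0.30 = 0.048
  fixture misalignment: 0.28 × 0.90 = 0.252
  humidity excursion: 0.20 × 0.78 = 0.156
The unnormalized weights sum to 0.5046.
P(temperature drift | evidence) = 0.048 / 0.5046 ≈ 0.095.

0.095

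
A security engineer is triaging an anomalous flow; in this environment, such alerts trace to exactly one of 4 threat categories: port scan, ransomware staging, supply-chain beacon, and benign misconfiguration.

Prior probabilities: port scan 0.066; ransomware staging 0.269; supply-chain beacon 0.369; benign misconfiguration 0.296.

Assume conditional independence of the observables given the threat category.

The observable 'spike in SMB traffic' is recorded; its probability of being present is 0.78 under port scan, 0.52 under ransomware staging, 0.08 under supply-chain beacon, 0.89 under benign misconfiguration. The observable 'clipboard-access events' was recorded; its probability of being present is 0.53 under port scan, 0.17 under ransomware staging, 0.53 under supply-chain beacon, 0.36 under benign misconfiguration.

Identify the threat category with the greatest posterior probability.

benign misconfiguration

By Bayes' rule with conditional independence, the unnormalized weight for each hypothesis is prior × ∏ likelihoods:
  port scan: 0.066 × 0.78 × 0.53 = 0.027284
  ransomware staging: 0.269 × 0.52 × 0.17 = 0.02378
  supply-chain beacon: 0.369 × 0.08 × 0.53 = 0.015646
  benign misconfiguration: 0.296 × 0.89 × 0.36 = 0.094838
Marginal likelihood of the evidence = 0.16155.
P(port scan | evidence) ≈ 0.027284 / 0.16155 ≈ 0.169
P(ransomware staging | evidence) ≈ 0.02378 / 0.16155 ≈ 0.147
P(supply-chain beacon | evidence) ≈ 0.015646 / 0.16155 ≈ 0.097
P(benign misconfiguration | evidence) ≈ 0.094838 / 0.16155 ≈ 0.587
The largest is 0.587, so benign misconfiguration is most probable.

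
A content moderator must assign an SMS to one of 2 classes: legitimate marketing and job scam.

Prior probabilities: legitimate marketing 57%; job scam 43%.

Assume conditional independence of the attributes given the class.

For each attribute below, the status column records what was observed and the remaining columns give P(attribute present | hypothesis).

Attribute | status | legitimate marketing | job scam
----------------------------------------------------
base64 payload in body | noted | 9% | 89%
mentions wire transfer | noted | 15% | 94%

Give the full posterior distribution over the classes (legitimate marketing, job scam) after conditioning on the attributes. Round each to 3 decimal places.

0.021, 0.979

By Bayes' rule with conditional independence, the unnormalized weight for each hypothesis is prior × ∏ likelihoods:
  legitimate marketing: 0.57 × 0.09 × 0.15 = 0.007695
  job scam: 0.43 × 0.89 × 0.94 = 0.35974
The unnormalized weights sum to 0.36743.
P(legitimate marketing | evidence) = 0.007695 / 0.36743 ≈ 0.021
P(job scam | evidence) = 0.35974 / 0.36743 ≈ 0.979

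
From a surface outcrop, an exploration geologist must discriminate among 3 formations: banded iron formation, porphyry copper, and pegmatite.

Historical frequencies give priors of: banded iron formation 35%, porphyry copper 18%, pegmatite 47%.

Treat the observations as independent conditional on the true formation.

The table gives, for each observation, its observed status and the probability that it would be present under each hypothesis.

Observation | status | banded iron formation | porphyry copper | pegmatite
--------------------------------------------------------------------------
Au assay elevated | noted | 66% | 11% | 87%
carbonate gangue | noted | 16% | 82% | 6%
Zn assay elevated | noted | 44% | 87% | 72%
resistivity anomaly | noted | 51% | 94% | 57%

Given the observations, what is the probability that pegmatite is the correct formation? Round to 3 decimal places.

0.318

Multiply each prior by the joint likelihood of the evidence pattern:
  banded iron formation: 0.35 × 0.66 × 0.16 × 0.44 × 0.51 = 0.0082938
  porphyry copper: 0.18 × 0.11 × 0.82 × 0.87 × 0.94 = 0.013278
  pegmatite: 0.47 × 0.87 × 0.06 × 0.72 × 0.57 = 0.010069
Normalizing constant Z = 0.0082938 + 0.013278 + 0.010069 = 0.03164.
P(pegmatite | evidence) = 0.010069 / 0.03164 ≈ 0.318.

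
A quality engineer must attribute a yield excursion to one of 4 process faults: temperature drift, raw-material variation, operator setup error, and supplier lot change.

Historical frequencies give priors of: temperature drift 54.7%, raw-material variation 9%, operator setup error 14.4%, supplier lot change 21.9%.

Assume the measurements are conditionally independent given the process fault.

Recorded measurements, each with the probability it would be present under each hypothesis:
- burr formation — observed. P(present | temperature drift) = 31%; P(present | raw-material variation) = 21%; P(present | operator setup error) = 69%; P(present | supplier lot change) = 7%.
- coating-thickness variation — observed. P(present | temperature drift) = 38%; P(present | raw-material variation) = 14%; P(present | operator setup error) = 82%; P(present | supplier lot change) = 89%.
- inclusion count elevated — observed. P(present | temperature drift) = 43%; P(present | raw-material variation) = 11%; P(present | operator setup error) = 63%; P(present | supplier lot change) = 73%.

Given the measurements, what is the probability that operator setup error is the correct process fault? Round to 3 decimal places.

0.575

By Bayes' rule with conditional independence, the unnormalized weight for each hypothesis is prior × ∏ likelihoods:
  temperature drift: 0.547 × 0.31 × 0.38 × 0.43 = 0.027708
  raw-material variation: 0.090 × 0.21 × 0.14 × 0.11 = 0.00029106
  operator setup error: 0.144 × 0.69 × 0.82 × 0.63 = 0.051329
  supplier lot change: 0.219 × 0.07 × 0.89 × 0.73 = 0.0099599
Marginal likelihood of the evidence = 0.089288.
P(operator setup error | evidence) = 0.051329 / 0.089288 ≈ 0.575.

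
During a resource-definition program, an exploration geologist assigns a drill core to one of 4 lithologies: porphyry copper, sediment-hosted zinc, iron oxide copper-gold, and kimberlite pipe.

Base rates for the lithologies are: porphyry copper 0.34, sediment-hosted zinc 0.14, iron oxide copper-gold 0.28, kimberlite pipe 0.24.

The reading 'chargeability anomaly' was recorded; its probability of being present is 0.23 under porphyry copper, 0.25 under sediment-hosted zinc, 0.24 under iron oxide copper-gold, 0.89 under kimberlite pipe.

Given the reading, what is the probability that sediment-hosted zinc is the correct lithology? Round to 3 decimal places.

0.089

For each hypothesis, the unnormalized posterior weight is prior × likelihood:
  porphyry copper: 0.34 × 0.23 = 0.0782
  sediment-hosted zinc: 0.14 × 0.25 = 0.035
  iron oxide copper-gold: 0.28 × 0.24 = 0.0672
  kimberlite pipe: 0.24 × 0.89 = 0.2136
The unnormalized weights sum to 0.394.
P(sediment-hosted zinc | evidence) = 0.035 / 0.394 ≈ 0.089.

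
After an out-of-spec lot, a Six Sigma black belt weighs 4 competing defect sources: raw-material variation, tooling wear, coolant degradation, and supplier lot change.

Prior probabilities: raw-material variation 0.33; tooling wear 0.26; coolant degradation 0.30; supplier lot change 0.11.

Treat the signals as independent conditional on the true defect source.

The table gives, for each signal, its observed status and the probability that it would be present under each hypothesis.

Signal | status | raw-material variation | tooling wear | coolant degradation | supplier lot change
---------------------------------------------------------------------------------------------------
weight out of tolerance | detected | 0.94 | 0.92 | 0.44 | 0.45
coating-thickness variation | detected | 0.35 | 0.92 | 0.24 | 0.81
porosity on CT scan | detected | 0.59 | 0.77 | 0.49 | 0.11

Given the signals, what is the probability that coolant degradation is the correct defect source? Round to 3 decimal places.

0.061

For each hypothesis, the unnormalized posterior weight is prior × product of the signal likelihoods:
  raw-material variation: 0.33 × 0.94 × 0.35 × 0.59 = 0.064056
  tooling wear: 0.26 × 0.92 × 0.92 × 0.77 = 0.16945
  coolant degradation: 0.30 × 0.44 × 0.24 × 0.49 = 0.015523
  supplier lot change: 0.11 × 0.45 × 0.81 × 0.11 = 0.0044105
Marginal likelihood of the evidence = 0.25344.
P(coolant degradation | evidence) = 0.015523 / 0.25344 ≈ 0.061.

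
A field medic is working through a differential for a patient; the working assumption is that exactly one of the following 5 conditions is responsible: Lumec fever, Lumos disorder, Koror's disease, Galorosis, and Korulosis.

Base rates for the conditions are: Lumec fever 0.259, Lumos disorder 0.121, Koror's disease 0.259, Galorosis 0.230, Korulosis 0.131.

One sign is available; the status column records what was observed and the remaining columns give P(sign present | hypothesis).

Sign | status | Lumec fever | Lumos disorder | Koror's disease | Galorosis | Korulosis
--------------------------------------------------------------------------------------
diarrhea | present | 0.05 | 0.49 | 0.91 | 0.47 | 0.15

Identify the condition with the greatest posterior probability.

Multiply each prior by the likelihood of the sign:
  Lumec fever: 0.259 × 0.05 = 0.01295
  Lumos disorder: 0.121 × 0.49 = 0.05929
  Koror's disease: 0.259 × 0.91 = 0.23569
  Galorosis: 0.230 × 0.47 = 0.1081
  Korulosis: 0.131 × 0.15 = 0.01965
The unnormalized weights sum to 0.43568.
P(Lumec fever | evidence) ≈ 0.01295 / 0.43568 ≈ 0.030
P(Lumos disorder | evidence) ≈ 0.05929 / 0.43568 ≈ 0.136
P(Koror's disease | evidence) ≈ 0.23569 / 0.43568 ≈ 0.541
P(Galorosis | evidence) ≈ 0.1081 / 0.43568 ≈ 0.248
P(Korulosis | evidence) ≈ 0.01965 / 0.43568 ≈ 0.045
The largest is 0.541, so Koror's disease is most probable.

Koror's disease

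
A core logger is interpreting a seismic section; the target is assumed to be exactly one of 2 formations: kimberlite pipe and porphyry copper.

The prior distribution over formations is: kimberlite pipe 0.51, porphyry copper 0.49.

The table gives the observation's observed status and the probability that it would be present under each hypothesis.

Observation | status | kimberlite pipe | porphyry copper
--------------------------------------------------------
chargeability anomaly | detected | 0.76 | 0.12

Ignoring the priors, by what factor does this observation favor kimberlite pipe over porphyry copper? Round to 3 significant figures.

The Bayes factor is the ratio of the two likelihoods.
  kimberlite pipe: 0.76
  porphyry copper: 0.12
Bayes factor = 0.76 / 0.12 ≈ 6.33

6.33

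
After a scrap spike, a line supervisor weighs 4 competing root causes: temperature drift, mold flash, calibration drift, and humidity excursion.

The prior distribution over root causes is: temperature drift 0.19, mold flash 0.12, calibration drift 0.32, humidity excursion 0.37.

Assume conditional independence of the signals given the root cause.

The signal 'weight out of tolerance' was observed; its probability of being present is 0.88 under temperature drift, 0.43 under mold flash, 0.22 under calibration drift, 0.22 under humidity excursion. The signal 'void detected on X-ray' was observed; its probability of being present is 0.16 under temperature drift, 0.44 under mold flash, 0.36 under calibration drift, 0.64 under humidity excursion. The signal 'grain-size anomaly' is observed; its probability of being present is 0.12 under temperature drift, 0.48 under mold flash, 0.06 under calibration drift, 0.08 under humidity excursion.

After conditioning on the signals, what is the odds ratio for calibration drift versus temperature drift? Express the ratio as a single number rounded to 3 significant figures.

0.474

The normalizing constant cancels in an odds ratio, so compute prior × likelihood for the two hypotheses only:
  calibration drift: 0.32 × 0.22 × 0.36 × 0.06 = 0.0015206
  temperature drift: 0.19 × 0.88 × 0.16 × 0.12 = 0.0032102
Odds(calibration drift : temperature drift) = 0.0015206 / 0.0032102 ≈ 0.474.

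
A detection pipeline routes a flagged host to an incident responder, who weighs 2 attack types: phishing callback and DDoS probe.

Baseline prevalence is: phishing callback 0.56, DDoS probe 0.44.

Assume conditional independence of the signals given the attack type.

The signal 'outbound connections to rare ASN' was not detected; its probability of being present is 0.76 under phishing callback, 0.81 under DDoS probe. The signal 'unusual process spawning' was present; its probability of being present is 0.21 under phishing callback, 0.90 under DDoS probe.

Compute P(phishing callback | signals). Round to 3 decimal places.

0.273

Multiply each prior by the joint likelihood of the signal pattern (using 1 − P(present | H) for each absent signal):
  phishing callback: 0.56 × (1 − 0.76) × 0.21 = 0.028224
  DDoS probe: 0.44 × (1 − 0.81) × 0.90 = 0.07524
The unnormalized weights sum to 0.10346.
P(phishing callback | evidence) = 0.028224 / 0.10346 ≈ 0.273.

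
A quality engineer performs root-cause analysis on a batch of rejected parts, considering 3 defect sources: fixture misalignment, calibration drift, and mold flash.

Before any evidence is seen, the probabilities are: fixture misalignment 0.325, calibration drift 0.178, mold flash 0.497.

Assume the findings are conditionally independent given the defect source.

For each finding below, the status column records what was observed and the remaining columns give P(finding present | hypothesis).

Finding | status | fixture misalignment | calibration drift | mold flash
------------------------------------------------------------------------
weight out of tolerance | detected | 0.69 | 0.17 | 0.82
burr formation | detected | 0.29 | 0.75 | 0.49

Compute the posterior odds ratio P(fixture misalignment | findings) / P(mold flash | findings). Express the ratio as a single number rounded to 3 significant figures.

0.326

Unnormalized posterior weight (prior times the finding likelihoods) for each of the two hypotheses:
  fixture misalignment: 0.325 × 0.69 × 0.29 = 0.065032
  mold flash: 0.497 × 0.82 × 0.49 = 0.19969
Posterior odds = 0.065032 / 0.19969 ≈ 0.326.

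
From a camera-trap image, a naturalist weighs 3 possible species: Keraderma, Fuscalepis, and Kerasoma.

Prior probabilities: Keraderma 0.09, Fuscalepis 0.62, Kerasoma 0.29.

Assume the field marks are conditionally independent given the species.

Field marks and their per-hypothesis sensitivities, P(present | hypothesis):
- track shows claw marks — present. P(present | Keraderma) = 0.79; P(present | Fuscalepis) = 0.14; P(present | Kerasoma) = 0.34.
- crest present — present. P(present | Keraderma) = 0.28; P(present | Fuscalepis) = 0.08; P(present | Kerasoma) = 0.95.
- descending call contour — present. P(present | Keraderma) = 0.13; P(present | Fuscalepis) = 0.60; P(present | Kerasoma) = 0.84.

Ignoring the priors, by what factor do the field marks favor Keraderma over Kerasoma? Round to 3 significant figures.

0.106

Joint likelihood of the field mark pattern under each hypothesis:
  Keraderma: 0.79 × 0.28 × 0.13 = 0.028756
  Kerasoma: 0.34 × 0.95 × 0.84 = 0.27132
Bayes factor = 0.028756 / 0.27132 ≈ 0.106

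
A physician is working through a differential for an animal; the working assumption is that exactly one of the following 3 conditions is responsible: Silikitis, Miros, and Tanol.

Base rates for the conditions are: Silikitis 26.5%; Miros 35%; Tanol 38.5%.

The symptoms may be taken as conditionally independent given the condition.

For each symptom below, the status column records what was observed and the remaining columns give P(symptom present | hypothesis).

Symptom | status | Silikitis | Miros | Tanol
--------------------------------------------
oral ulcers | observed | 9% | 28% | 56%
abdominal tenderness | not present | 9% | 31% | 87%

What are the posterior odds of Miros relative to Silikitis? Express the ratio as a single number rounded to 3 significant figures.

3.12

The normalizing constant cancels in an odds ratio, so compute prior × likelihood for the two hypotheses only (using 1 − P(present | H) for each absent symptom):
  Miros: 0.350 × 0.28 × (1 − 0.31) = 0.06762
  Silikitis: 0.265 × 0.09 × (1 − 0.09) = 0.021704
Posterior odds = 0.06762 / 0.021704 ≈ 3.12.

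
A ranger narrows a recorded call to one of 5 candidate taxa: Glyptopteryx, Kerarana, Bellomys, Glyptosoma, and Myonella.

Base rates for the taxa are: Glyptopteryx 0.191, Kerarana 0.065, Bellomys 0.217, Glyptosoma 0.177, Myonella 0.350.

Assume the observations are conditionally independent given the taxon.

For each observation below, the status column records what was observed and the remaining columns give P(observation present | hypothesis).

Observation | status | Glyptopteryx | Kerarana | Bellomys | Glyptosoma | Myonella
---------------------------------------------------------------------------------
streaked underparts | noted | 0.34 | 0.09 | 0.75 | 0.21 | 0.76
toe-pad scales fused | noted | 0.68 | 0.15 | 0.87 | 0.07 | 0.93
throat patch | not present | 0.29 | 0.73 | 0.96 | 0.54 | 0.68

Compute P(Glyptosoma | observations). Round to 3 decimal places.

0.010

Multiply each prior by the joint likelihood of the evidence pattern (using 1 − P(present | H) for each absent observation):
  Glyptopteryx: 0.191 × 0.34 × 0.68 × (1 − 0.29) = 0.031353
  Kerarana: 0.065 × 0.09 × 0.15 × (1 − 0.73) = 0.00023693
  Bellomys: 0.217 × 0.75 × 0.87 × (1 − 0.96) = 0.0056637
  Glyptosoma: 0.177 × 0.21 × 0.07 × (1 − 0.54) = 0.0011969
  Myonella: 0.350 × 0.76 × 0.93 × (1 − 0.68) = 0.079162
Marginal likelihood of the evidence = 0.11761.
P(Glyptosoma | evidence) = 0.0011969 / 0.11761 ≈ 0.010.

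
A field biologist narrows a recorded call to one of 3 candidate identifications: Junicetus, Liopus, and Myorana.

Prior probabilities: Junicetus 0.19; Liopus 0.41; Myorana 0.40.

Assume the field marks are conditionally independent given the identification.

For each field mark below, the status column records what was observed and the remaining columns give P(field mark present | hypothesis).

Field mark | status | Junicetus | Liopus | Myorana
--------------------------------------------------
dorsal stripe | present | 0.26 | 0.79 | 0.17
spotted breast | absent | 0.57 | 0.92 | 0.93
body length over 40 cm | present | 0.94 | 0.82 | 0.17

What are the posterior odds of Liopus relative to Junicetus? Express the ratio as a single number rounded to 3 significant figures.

1.06

Posterior odds equal prior odds times the likelihood ratio; only the two competing hypotheses matter (using 1 − P(present | H) for each absent field mark).
  Liopus: 0.41 × 0.79 × (1 − 0.92) × 0.82 = 0.021248
  Junicetus: 0.19 × 0.26 × (1 − 0.57) × 0.94 = 0.019967
Odds(Liopus : Junicetus) = 0.021248 / 0.019967 ≈ 1.06.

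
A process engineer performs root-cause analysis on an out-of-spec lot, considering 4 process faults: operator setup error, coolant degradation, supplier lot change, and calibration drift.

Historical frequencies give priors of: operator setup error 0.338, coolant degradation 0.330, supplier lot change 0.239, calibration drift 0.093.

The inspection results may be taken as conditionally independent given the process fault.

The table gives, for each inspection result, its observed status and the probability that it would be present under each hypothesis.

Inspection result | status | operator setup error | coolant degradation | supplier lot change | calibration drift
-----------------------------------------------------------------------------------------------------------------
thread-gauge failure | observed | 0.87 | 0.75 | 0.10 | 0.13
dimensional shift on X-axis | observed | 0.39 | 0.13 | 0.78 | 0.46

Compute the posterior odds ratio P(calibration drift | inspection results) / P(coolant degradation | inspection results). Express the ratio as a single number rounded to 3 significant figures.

The normalizing constant cancels in an odds ratio, so compute prior × likelihood for the two hypotheses only:
  calibration drift: 0.093 × 0.13 × 0.46 = 0.0055614
  coolant degradation: 0.330 × 0.75 × 0.13 = 0.032175
Odds(calibration drift : coolant degradation) = 0.0055614 / 0.032175 ≈ 0.173.

0.173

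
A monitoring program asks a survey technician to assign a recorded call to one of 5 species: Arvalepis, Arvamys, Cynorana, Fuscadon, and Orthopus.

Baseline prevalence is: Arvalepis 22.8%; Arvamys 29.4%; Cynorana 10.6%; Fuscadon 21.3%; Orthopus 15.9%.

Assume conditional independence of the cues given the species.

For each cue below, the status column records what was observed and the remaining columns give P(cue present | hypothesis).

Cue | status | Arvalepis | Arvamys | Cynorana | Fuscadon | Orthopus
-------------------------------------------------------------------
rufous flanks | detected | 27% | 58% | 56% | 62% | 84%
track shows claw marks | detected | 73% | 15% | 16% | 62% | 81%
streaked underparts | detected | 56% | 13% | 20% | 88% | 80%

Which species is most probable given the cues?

For each hypothesis, the unnormalized posterior weight is prior × product of the cue likelihoods:
  Arvalepis: 0.228 × 0.27 × 0.73 × 0.56 = 0.025166
  Arvamys: 0.294 × 0.58 × 0.15 × 0.13 = 0.0033251
  Cynorana: 0.106 × 0.56 × 0.16 × 0.20 = 0.0018995
  Fuscadon: 0.213 × 0.62 × 0.62 × 0.88 = 0.072052
  Orthopus: 0.159 × 0.84 × 0.81 × 0.80 = 0.086547
Normalizing constant Z = 0.025166 + 0.0033251 + 0.0018995 + 0.072052 + 0.086547 = 0.18899.
P(Arvalepis | evidence) ≈ 0.025166 / 0.18899 ≈ 0.133
P(Arvamys | evidence) ≈ 0.0033251 / 0.18899 ≈ 0.018
P(Cynorana | evidence) ≈ 0.0018995 / 0.18899 ≈ 0.010
P(Fuscadon | evidence) ≈ 0.072052 / 0.18899 ≈ 0.381
P(Orthopus | evidence) ≈ 0.086547 / 0.18899 ≈ 0.458
The largest is 0.458, so Orthopus is most probable.

Orthopus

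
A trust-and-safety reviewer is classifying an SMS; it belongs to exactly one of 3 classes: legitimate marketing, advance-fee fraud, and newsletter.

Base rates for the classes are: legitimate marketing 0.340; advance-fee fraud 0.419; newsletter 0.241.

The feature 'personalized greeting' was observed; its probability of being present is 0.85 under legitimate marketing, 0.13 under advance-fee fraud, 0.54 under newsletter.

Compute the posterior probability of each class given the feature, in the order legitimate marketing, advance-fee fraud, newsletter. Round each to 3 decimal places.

0.610, 0.115, 0.275

For each hypothesis, the unnormalized posterior weight is prior × likelihood:
  legitimate marketing: 0.340 × 0.85 = 0.289
  advance-fee fraud: 0.419 × 0.13 = 0.05447
  newsletter: 0.241 × 0.54 = 0.13014
Marginal likelihood of the evidence = 0.47361.
P(legitimate marketing | evidence) = 0.289 / 0.47361 ≈ 0.610
P(advance-fee fraud | evidence) = 0.05447 / 0.47361 ≈ 0.115
P(newsletter | evidence) = 0.13014 / 0.47361 ≈ 0.275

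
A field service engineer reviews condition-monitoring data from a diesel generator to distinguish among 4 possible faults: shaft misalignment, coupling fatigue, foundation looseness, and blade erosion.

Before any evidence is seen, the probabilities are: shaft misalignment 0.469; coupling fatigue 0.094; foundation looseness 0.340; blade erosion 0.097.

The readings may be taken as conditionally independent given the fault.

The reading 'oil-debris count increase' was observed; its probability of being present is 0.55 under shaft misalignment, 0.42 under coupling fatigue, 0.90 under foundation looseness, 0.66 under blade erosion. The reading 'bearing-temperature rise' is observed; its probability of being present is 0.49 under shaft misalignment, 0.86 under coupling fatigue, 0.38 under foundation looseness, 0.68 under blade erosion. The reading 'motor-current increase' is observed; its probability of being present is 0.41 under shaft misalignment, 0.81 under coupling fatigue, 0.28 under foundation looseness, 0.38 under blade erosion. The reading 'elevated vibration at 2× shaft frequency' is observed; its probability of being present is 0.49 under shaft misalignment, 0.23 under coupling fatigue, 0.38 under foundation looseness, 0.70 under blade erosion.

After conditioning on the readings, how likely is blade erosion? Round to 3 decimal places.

By Bayes' rule with conditional independence, the unnormalized weight for each hypothesis is prior × ∏ likelihoods:
  shaft misalignment: 0.469 × 0.55 × 0.49 × 0.41 × 0.49 = 0.025393
  coupling fatigue: 0.094 × 0.42 × 0.86 × 0.81 × 0.23 = 0.0063254
  foundation looseness: 0.340 × 0.90 × 0.38 × 0.28 × 0.38 = 0.012372
  blade erosion: 0.097 × 0.66 × 0.68 × 0.38 × 0.70 = 0.01158
Marginal likelihood of the evidence = 0.05567.
P(blade erosion | evidence) = 0.01158 / 0.05567 ≈ 0.208.

0.208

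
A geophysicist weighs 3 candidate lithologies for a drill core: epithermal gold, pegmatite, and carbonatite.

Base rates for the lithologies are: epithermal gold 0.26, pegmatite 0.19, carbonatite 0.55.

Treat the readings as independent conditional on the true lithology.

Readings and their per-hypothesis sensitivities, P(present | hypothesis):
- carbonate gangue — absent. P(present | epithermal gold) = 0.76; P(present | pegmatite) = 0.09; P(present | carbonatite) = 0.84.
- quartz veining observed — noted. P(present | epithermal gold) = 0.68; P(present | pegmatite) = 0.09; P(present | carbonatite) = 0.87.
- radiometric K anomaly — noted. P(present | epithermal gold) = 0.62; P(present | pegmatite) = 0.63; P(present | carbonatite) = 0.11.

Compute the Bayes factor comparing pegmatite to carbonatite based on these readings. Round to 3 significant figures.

The Bayes factor is the ratio of the joint likelihoods of the reading pattern under the two hypotheses (using 1 − P(present | H) for each absent reading).
  pegmatite: (1 − 0.09) × 0.09 × 0.63 = 0.051597
  carbonatite: (1 − 0.84) × 0.87 × 0.11 = 0.015312
Bayes factor = 0.051597 / 0.015312 ≈ 3.37

3.37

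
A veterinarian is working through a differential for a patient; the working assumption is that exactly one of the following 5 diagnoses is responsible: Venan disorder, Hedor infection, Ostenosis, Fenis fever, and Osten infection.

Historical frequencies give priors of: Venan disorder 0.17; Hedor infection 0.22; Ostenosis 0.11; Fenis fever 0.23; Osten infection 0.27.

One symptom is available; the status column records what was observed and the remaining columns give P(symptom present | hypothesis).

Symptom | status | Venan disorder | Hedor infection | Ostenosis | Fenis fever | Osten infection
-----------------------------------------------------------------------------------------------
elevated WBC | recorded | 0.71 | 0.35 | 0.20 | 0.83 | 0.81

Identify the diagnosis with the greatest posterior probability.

Osten infection

Multiply each prior by the likelihood of the symptom:
  Venan disorder: 0.17 × 0.71 = 0.1207
  Hedor infection: 0.22 × 0.35 = 0.077
  Ostenosis: 0.11 × 0.20 = 0.022
  Fenis fever: 0.23 × 0.83 = 0.1909
  Osten infection: 0.27 × 0.81 = 0.2187
Normalizing constant Z = 0.1207 + 0.077 + 0.022 + 0.1909 + 0.2187 = 0.6293.
P(Venan disorder | evidence) ≈ 0.1207 / 0.6293 ≈ 0.192
P(Hedor infection | evidence) ≈ 0.077 / 0.6293 ≈ 0.122
P(Ostenosis | evidence) ≈ 0.022 / 0.6293 ≈ 0.035
P(Fenis fever | evidence) ≈ 0.1909 / 0.6293 ≈ 0.303
P(Osten infection | evidence) ≈ 0.2187 / 0.6293 ≈ 0.348
The largest is 0.348, so Osten infection is most probable.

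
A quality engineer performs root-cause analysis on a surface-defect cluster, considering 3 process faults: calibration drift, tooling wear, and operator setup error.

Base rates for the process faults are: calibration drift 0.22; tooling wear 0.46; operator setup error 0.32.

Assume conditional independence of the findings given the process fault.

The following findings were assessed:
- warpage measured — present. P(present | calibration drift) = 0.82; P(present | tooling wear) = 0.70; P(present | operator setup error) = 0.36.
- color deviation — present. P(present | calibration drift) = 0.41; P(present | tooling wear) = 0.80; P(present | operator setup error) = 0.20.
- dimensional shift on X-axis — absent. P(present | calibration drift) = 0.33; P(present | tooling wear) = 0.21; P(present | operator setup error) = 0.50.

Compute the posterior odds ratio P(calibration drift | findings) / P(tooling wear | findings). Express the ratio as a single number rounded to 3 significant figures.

Posterior odds equal prior odds times the likelihood ratio; only the two competing hypotheses matter (using 1 − P(present | H) for each absent finding).
  calibration drift: 0.22 × 0.82 × 0.41 × (1 − 0.33) = 0.049556
  tooling wear: 0.46 × 0.70 × 0.80 × (1 − 0.21) = 0.2035
Odds(calibration drift : tooling wear) = 0.049556 / 0.2035 ≈ 0.244.

0.244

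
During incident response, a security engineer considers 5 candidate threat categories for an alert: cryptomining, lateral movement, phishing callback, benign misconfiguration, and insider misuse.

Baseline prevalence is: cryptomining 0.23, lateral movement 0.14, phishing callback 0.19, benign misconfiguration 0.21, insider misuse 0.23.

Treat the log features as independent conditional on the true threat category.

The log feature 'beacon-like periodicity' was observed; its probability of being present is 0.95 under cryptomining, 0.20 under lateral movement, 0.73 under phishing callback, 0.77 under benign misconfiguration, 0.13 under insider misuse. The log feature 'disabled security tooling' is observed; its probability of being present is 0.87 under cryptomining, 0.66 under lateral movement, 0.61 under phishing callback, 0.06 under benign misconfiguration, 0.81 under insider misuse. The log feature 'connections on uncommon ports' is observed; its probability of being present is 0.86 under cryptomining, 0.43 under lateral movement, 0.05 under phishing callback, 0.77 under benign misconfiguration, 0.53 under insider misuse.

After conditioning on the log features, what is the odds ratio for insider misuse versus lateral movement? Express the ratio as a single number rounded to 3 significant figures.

1.62

Unnormalized posterior weight (prior times the log feature likelihoods) for each of the two hypotheses:
  insider misuse: 0.23 × 0.13 × 0.81 × 0.53 = 0.012836
  lateral movement: 0.14 × 0.20 × 0.66 × 0.43 = 0.0079464
Posterior odds = 0.012836 / 0.0079464 ≈ 1.62.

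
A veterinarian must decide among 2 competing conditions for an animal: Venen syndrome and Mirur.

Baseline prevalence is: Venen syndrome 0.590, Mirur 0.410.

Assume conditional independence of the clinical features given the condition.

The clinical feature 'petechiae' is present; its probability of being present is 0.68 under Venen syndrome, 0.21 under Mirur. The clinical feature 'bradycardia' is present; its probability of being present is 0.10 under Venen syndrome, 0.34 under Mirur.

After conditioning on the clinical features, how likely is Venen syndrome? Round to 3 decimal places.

0.578

For each hypothesis, the unnormalized posterior weight is prior × product of the clinical feature likelihoods:
  Venen syndrome: 0.590 × 0.68 × 0.10 = 0.04012
  Mirur: 0.410 × 0.21 × 0.34 = 0.029274
Marginal likelihood of the evidence = 0.069394.
P(Venen syndrome | evidence) = 0.04012 / 0.069394 ≈ 0.578.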